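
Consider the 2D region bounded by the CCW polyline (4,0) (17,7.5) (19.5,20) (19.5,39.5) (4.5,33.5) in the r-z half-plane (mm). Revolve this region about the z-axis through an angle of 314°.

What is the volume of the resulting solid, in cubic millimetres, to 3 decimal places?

Volume = 29963.383 mm³

Profile (r,z), 5 vertices: (4,0) (17,7.5) (19.5,20) (19.5,39.5) (4.5,33.5)
edge 0: (4,0)→(17,7.5)  cross = 4·7.5 − 17·0 = 30.0000; (r_i+r_j)·cross = 21·30.0000 = 630.0000
edge 1: (17,7.5)→(19.5,20)  cross = 17·20 − 19.5·7.5 = 193.7500; (r_i+r_j)·cross = 36.5·193.7500 = 7071.8750
edge 2: (19.5,20)→(19.5,39.5)  cross = 19.5·39.5 − 19.5·20 = 380.2500; (r_i+r_j)·cross = 39·380.2500 = 14829.7500
edge 3: (19.5,39.5)→(4.5,33.5)  cross = 19.5·33.5 − 4.5·39.5 = 475.5000; (r_i+r_j)·cross = 24·475.5000 = 11412.0000
edge 4: (4.5,33.5)→(4,0)  cross = 4.5·0 − 4·33.5 = -134.0000; (r_i+r_j)·cross = 8.5·-134.0000 = -1139.0000
Σcross = 945.5000 → A = |Σcross|/2 = 472.7500 mm²
Σ(r_i+r_j)·cross = 32804.6250 → first moment M = |Σ|/6 = 5467.4375
R_c = M/A = 5467.4375/472.7500 = 11.5652 mm
θ = 314° = 5.480334 rad
V = θ·R_c·A = 5.480334·11.5652·472.7500 = 29963.383 mm³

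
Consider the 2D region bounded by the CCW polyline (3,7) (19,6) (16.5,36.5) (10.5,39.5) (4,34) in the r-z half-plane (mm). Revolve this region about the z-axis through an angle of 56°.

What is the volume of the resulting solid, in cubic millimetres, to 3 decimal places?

Profile (r,z), 5 vertices: (3,7) (19,6) (16.5,36.5) (10.5,39.5) (4,34)
edge 0: (3,7)→(19,6)  cross = 3·6 − 19·7 = -115.0000; (r_i+r_j)·cross = 22·-115.0000 = -2530.0000
edge 1: (19,6)→(16.5,36.5)  cross = 19·36.5 − 16.5·6 = 594.5000; (r_i+r_j)·cross = 35.5·594.5000 = 21104.7500
edge 2: (16.5,36.5)→(10.5,39.5)  cross = 16.5·39.5 − 10.5·36.5 = 268.5000; (r_i+r_j)·cross = 27·268.5000 = 7249.5000
edge 3: (10.5,39.5)→(4,34)  cross = 10.5·34 − 4·39.5 = 199.0000; (r_i+r_j)·cross = 14.5·199.0000 = 2885.5000
edge 4: (4,34)→(3,7)  cross = 4·7 − 3·34 = -74.0000; (r_i+r_j)·cross = 7·-74.0000 = -518.0000
Σcross = 873.0000 → A = |Σcross|/2 = 436.5000 mm²
Σ(r_i+r_j)·cross = 28191.7500 → first moment M = |Σ|/6 = 4698.6250
R_c = M/A = 4698.6250/436.5000 = 10.7643 mm
θ = 56° = 0.977384 rad
V = θ·R_c·A = 0.977384·10.7643·436.5000 = 4592.363 mm³

Volume = 4592.363 mm³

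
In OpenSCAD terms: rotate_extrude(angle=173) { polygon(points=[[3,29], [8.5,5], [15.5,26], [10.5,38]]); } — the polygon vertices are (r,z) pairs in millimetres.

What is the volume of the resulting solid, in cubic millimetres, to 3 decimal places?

Volume = 5822.196 mm³

Profile (r,z), 4 vertices: (3,29) (8.5,5) (15.5,26) (10.5,38)
edge 0: (3,29)→(8.5,5)  cross = 3·5 − 8.5·29 = -231.5000; (r_i+r_j)·cross = 11.5·-231.5000 = -2662.2500
edge 1: (8.5,5)→(15.5,26)  cross = 8.5·26 − 15.5·5 = 143.5000; (r_i+r_j)·cross = 24·143.5000 = 3444.0000
edge 2: (15.5,26)→(10.5,38)  cross = 15.5·38 − 10.5·26 = 316.0000; (r_i+r_j)·cross = 26·316.0000 = 8216.0000
edge 3: (10.5,38)→(3,29)  cross = 10.5·29 − 3·38 = 190.5000; (r_i+r_j)·cross = 13.5·190.5000 = 2571.7500
Σcross = 418.5000 → A = |Σcross|/2 = 209.2500 mm²
Σ(r_i+r_j)·cross = 11569.5000 → first moment M = |Σ|/6 = 1928.2500
R_c = M/A = 1928.2500/209.2500 = 9.2151 mm
θ = 173° = 3.019420 rad
V = θ·R_c·A = 3.019420·9.2151·209.2500 = 5822.196 mm³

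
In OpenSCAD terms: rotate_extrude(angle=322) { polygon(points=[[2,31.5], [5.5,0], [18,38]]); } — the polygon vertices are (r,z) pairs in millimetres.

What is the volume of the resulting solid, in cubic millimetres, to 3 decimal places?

Profile (r,z), 3 vertices: (2,31.5) (5.5,0) (18,38)
edge 0: (2,31.5)→(5.5,0)  cross = 2·0 − 5.5·31.5 = -173.2500; (r_i+r_j)·cross = 7.5·-173.2500 = -1299.3750
edge 1: (5.5,0)→(18,38)  cross = 5.5·38 − 18·0 = 209.0000; (r_i+r_j)·cross = 23.5·209.0000 = 4911.5000
edge 2: (18,38)→(2,31.5)  cross = 18·31.5 − 2·38 = 491.0000; (r_i+r_j)·cross = 20·491.0000 = 9820.0000
Σcross = 526.7500 → A = |Σcross|/2 = 263.3750 mm²
Σ(r_i+r_j)·cross = 13432.1250 → first moment M = |Σ|/6 = 2238.6875
R_c = M/A = 2238.6875/263.3750 = 8.5000 mm
θ = 322° = 5.619960 rad
V = θ·R_c·A = 5.619960·8.5000·263.3750 = 12581.335 mm³

Volume = 12581.335 mm³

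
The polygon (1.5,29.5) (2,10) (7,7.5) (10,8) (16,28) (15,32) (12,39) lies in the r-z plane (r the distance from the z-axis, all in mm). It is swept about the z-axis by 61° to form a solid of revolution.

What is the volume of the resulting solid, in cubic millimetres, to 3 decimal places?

Volume = 2705.677 mm³

Profile (r,z), 7 vertices: (1.5,29.5) (2,10) (7,7.5) (10,8) (16,28) (15,32) (12,39)
edge 0: (1.5,29.5)→(2,10)  cross = 1.5·10 − 2·29.5 = -44.0000; (r_i+r_j)·cross = 3.5·-44.0000 = -154.0000
edge 1: (2,10)→(7,7.5)  cross = 2·7.5 − 7·10 = -55.0000; (r_i+r_j)·cross = 9·-55.0000 = -495.0000
edge 2: (7,7.5)→(10,8)  cross = 7·8 − 10·7.5 = -19.0000; (r_i+r_j)·cross = 17·-19.0000 = -323.0000
edge 3: (10,8)→(16,28)  cross = 10·28 − 16·8 = 152.0000; (r_i+r_j)·cross = 26·152.0000 = 3952.0000
edge 4: (16,28)→(15,32)  cross = 16·32 − 15·28 = 92.0000; (r_i+r_j)·cross = 31·92.0000 = 2852.0000
edge 5: (15,32)→(12,39)  cross = 15·39 − 12·32 = 201.0000; (r_i+r_j)·cross = 27·201.0000 = 5427.0000
edge 6: (12,39)→(1.5,29.5)  cross = 12·29.5 − 1.5·39 = 295.5000; (r_i+r_j)·cross = 13.5·295.5000 = 3989.2500
Σcross = 622.5000 → A = |Σcross|/2 = 311.2500 mm²
Σ(r_i+r_j)·cross = 15248.2500 → first moment M = |Σ|/6 = 2541.3750
R_c = M/A = 2541.3750/311.2500 = 8.1651 mm
θ = 61° = 1.064651 rad
V = θ·R_c·A = 1.064651·8.1651·311.2500 = 2705.677 mm³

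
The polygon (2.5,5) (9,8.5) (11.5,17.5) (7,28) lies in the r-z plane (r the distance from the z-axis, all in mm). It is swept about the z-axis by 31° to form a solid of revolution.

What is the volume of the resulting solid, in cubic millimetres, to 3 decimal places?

Volume = 388.656 mm³

Profile (r,z), 4 vertices: (2.5,5) (9,8.5) (11.5,17.5) (7,28)
edge 0: (2.5,5)→(9,8.5)  cross = 2.5·8.5 − 9·5 = -23.7500; (r_i+r_j)·cross = 11.5·-23.7500 = -273.1250
edge 1: (9,8.5)→(11.5,17.5)  cross = 9·17.5 − 11.5·8.5 = 59.7500; (r_i+r_j)·cross = 20.5·59.7500 = 1224.8750
edge 2: (11.5,17.5)→(7,28)  cross = 11.5·28 − 7·17.5 = 199.5000; (r_i+r_j)·cross = 18.5·199.5000 = 3690.7500
edge 3: (7,28)→(2.5,5)  cross = 7·5 − 2.5·28 = -35.0000; (r_i+r_j)·cross = 9.5·-35.0000 = -332.5000
Σcross = 200.5000 → A = |Σcross|/2 = 100.2500 mm²
Σ(r_i+r_j)·cross = 4310.0000 → first moment M = |Σ|/6 = 718.3333
R_c = M/A = 718.3333/100.2500 = 7.1654 mm
θ = 31° = 0.541052 rad
V = θ·R_c·A = 0.541052·7.1654·100.2500 = 388.656 mm³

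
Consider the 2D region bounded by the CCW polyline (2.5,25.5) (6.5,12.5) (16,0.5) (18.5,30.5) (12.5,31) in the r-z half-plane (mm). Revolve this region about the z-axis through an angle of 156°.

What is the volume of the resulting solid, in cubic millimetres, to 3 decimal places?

Profile (r,z), 5 vertices: (2.5,25.5) (6.5,12.5) (16,0.5) (18.5,30.5) (12.5,31)
edge 0: (2.5,25.5)→(6.5,12.5)  cross = 2.5·12.5 − 6.5·25.5 = -134.5000; (r_i+r_j)·cross = 9·-134.5000 = -1210.5000
edge 1: (6.5,12.5)→(16,0.5)  cross = 6.5·0.5 − 16·12.5 = -196.7500; (r_i+r_j)·cross = 22.5·-196.7500 = -4426.8750
edge 2: (16,0.5)→(18.5,30.5)  cross = 16·30.5 − 18.5·0.5 = 478.7500; (r_i+r_j)·cross = 34.5·478.7500 = 16516.8750
edge 3: (18.5,30.5)→(12.5,31)  cross = 18.5·31 − 12.5·30.5 = 192.2500; (r_i+r_j)·cross = 31·192.2500 = 5959.7500
edge 4: (12.5,31)→(2.5,25.5)  cross = 12.5·25.5 − 2.5·31 = 241.2500; (r_i+r_j)·cross = 15·241.2500 = 3618.7500
Σcross = 581.0000 → A = |Σcross|/2 = 290.5000 mm²
Σ(r_i+r_j)·cross = 20458.0000 → first moment M = |Σ|/6 = 3409.6667
R_c = M/A = 3409.6667/290.5000 = 11.7372 mm
θ = 156° = 2.722714 rad
V = θ·R_c·A = 2.722714·11.7372·290.5000 = 9283.546 mm³

Volume = 9283.546 mm³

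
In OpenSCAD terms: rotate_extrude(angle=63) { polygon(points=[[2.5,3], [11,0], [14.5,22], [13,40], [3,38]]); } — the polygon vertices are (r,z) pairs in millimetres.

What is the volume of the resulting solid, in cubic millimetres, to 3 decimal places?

Volume = 3540.850 mm³

Profile (r,z), 5 vertices: (2.5,3) (11,0) (14.5,22) (13,40) (3,38)
edge 0: (2.5,3)→(11,0)  cross = 2.5·0 − 11·3 = -33.0000; (r_i+r_j)·cross = 13.5·-33.0000 = -445.5000
edge 1: (11,0)→(14.5,22)  cross = 11·22 − 14.5·0 = 242.0000; (r_i+r_j)·cross = 25.5·242.0000 = 6171.0000
edge 2: (14.5,22)→(13,40)  cross = 14.5·40 − 13·22 = 294.0000; (r_i+r_j)·cross = 27.5·294.0000 = 8085.0000
edge 3: (13,40)→(3,38)  cross = 13·38 − 3·40 = 374.0000; (r_i+r_j)·cross = 16·374.0000 = 5984.0000
edge 4: (3,38)→(2.5,3)  cross = 3·3 − 2.5·38 = -86.0000; (r_i+r_j)·cross = 5.5·-86.0000 = -473.0000
Σcross = 791.0000 → A = |Σcross|/2 = 395.5000 mm²
Σ(r_i+r_j)·cross = 19321.5000 → first moment M = |Σ|/6 = 3220.2500
R_c = M/A = 3220.2500/395.5000 = 8.1422 mm
θ = 63° = 1.099557 rad
V = θ·R_c·A = 1.099557·8.1422·395.5000 = 3540.850 mm³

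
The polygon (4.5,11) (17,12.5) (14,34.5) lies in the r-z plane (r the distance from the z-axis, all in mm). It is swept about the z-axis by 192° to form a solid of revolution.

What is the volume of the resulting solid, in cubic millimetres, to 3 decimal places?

Volume = 5541.630 mm³

Profile (r,z), 3 vertices: (4.5,11) (17,12.5) (14,34.5)
edge 0: (4.5,11)→(17,12.5)  cross = 4.5·12.5 − 17·11 = -130.7500; (r_i+r_j)·cross = 21.5·-130.7500 = -2811.1250
edge 1: (17,12.5)→(14,34.5)  cross = 17·34.5 − 14·12.5 = 411.5000; (r_i+r_j)·cross = 31·411.5000 = 12756.5000
edge 2: (14,34.5)→(4.5,11)  cross = 14·11 − 4.5·34.5 = -1.2500; (r_i+r_j)·cross = 18.5·-1.2500 = -23.1250
Σcross = 279.5000 → A = |Σcross|/2 = 139.7500 mm²
Σ(r_i+r_j)·cross = 9922.2500 → first moment M = |Σ|/6 = 1653.7083
R_c = M/A = 1653.7083/139.7500 = 11.8333 mm
θ = 192° = 3.351032 rad
V = θ·R_c·A = 3.351032·11.8333·139.7500 = 5541.630 mm³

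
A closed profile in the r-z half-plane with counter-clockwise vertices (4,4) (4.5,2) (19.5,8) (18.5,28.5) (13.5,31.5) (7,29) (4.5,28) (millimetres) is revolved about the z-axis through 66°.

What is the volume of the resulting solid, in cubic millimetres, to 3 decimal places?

Volume = 4825.238 mm³

Profile (r,z), 7 vertices: (4,4) (4.5,2) (19.5,8) (18.5,28.5) (13.5,31.5) (7,29) (4.5,28)
edge 0: (4,4)→(4.5,2)  cross = 4·2 − 4.5·4 = -10.0000; (r_i+r_j)·cross = 8.5·-10.0000 = -85.0000
edge 1: (4.5,2)→(19.5,8)  cross = 4.5·8 − 19.5·2 = -3.0000; (r_i+r_j)·cross = 24·-3.0000 = -72.0000
edge 2: (19.5,8)→(18.5,28.5)  cross = 19.5·28.5 − 18.5·8 = 407.7500; (r_i+r_j)·cross = 38·407.7500 = 15494.5000
edge 3: (18.5,28.5)→(13.5,31.5)  cross = 18.5·31.5 − 13.5·28.5 = 198.0000; (r_i+r_j)·cross = 32·198.0000 = 6336.0000
edge 4: (13.5,31.5)→(7,29)  cross = 13.5·29 − 7·31.5 = 171.0000; (r_i+r_j)·cross = 20.5·171.0000 = 3505.5000
edge 5: (7,29)→(4.5,28)  cross = 7·28 − 4.5·29 = 65.5000; (r_i+r_j)·cross = 11.5·65.5000 = 753.2500
edge 6: (4.5,28)→(4,4)  cross = 4.5·4 − 4·28 = -94.0000; (r_i+r_j)·cross = 8.5·-94.0000 = -799.0000
Σcross = 735.2500 → A = |Σcross|/2 = 367.6250 mm²
Σ(r_i+r_j)·cross = 25133.2500 → first moment M = |Σ|/6 = 4188.8750
R_c = M/A = 4188.8750/367.6250 = 11.3944 mm
θ = 66° = 1.151917 rad
V = θ·R_c·A = 1.151917·11.3944·367.6250 = 4825.238 mm³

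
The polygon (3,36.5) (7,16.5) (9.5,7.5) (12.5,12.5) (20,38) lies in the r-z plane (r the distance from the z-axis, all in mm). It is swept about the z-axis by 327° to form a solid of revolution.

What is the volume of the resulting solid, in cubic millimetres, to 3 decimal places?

Volume = 17359.838 mm³

Profile (r,z), 5 vertices: (3,36.5) (7,16.5) (9.5,7.5) (12.5,12.5) (20,38)
edge 0: (3,36.5)→(7,16.5)  cross = 3·16.5 − 7·36.5 = -206.0000; (r_i+r_j)·cross = 10·-206.0000 = -2060.0000
edge 1: (7,16.5)→(9.5,7.5)  cross = 7·7.5 − 9.5·16.5 = -104.2500; (r_i+r_j)·cross = 16.5·-104.2500 = -1720.1250
edge 2: (9.5,7.5)→(12.5,12.5)  cross = 9.5·12.5 − 12.5·7.5 = 25.0000; (r_i+r_j)·cross = 22·25.0000 = 550.0000
edge 3: (12.5,12.5)→(20,38)  cross = 12.5·38 − 20·12.5 = 225.0000; (r_i+r_j)·cross = 32.5·225.0000 = 7312.5000
edge 4: (20,38)→(3,36.5)  cross = 20·36.5 − 3·38 = 616.0000; (r_i+r_j)·cross = 23·616.0000 = 14168.0000
Σcross = 555.7500 → A = |Σcross|/2 = 277.8750 mm²
Σ(r_i+r_j)·cross = 18250.3750 → first moment M = |Σ|/6 = 3041.7292
R_c = M/A = 3041.7292/277.8750 = 10.9464 mm
θ = 327° = 5.707227 rad
V = θ·R_c·A = 5.707227·10.9464·277.8750 = 17359.838 mm³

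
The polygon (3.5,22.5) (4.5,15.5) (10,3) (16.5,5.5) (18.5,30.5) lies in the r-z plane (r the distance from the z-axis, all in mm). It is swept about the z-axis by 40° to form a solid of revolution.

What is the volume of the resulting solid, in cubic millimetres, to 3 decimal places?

Profile (r,z), 5 vertices: (3.5,22.5) (4.5,15.5) (10,3) (16.5,5.5) (18.5,30.5)
edge 0: (3.5,22.5)→(4.5,15.5)  cross = 3.5·15.5 − 4.5·22.5 = -47.0000; (r_i+r_j)·cross = 8·-47.0000 = -376.0000
edge 1: (4.5,15.5)→(10,3)  cross = 4.5·3 − 10·15.5 = -141.5000; (r_i+r_j)·cross = 14.5·-141.5000 = -2051.7500
edge 2: (10,3)→(16.5,5.5)  cross = 10·5.5 − 16.5·3 = 5.5000; (r_i+r_j)·cross = 26.5·5.5000 = 145.7500
edge 3: (16.5,5.5)→(18.5,30.5)  cross = 16.5·30.5 − 18.5·5.5 = 401.5000; (r_i+r_j)·cross = 35·401.5000 = 14052.5000
edge 4: (18.5,30.5)→(3.5,22.5)  cross = 18.5·22.5 − 3.5·30.5 = 309.5000; (r_i+r_j)·cross = 22·309.5000 = 6809.0000
Σcross = 528.0000 → A = |Σcross|/2 = 264.0000 mm²
Σ(r_i+r_j)·cross = 18579.5000 → first moment M = |Σ|/6 = 3096.5833
R_c = M/A = 3096.5833/264.0000 = 11.7295 mm
θ = 40° = 0.698132 rad
V = θ·R_c·A = 0.698132·11.7295·264.0000 = 2161.823 mm³

Volume = 2161.823 mm³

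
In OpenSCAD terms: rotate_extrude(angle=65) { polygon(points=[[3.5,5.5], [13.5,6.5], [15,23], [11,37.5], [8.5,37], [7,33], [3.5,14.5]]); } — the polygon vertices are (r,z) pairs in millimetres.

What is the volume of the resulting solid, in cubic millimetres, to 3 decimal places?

Profile (r,z), 7 vertices: (3.5,5.5) (13.5,6.5) (15,23) (11,37.5) (8.5,37) (7,33) (3.5,14.5)
edge 0: (3.5,5.5)→(13.5,6.5)  cross = 3.5·6.5 − 13.5·5.5 = -51.5000; (r_i+r_j)·cross = 17·-51.5000 = -875.5000
edge 1: (13.5,6.5)→(15,23)  cross = 13.5·23 − 15·6.5 = 213.0000; (r_i+r_j)·cross = 28.5·213.0000 = 6070.5000
edge 2: (15,23)→(11,37.5)  cross = 15·37.5 − 11·23 = 309.5000; (r_i+r_j)·cross = 26·309.5000 = 8047.0000
edge 3: (11,37.5)→(8.5,37)  cross = 11·37 − 8.5·37.5 = 88.2500; (r_i+r_j)·cross = 19.5·88.2500 = 1720.8750
edge 4: (8.5,37)→(7,33)  cross = 8.5·33 − 7·37 = 21.5000; (r_i+r_j)·cross = 15.5·21.5000 = 333.2500
edge 5: (7,33)→(3.5,14.5)  cross = 7·14.5 − 3.5·33 = -14.0000; (r_i+r_j)·cross = 10.5·-14.0000 = -147.0000
edge 6: (3.5,14.5)→(3.5,5.5)  cross = 3.5·5.5 − 3.5·14.5 = -31.5000; (r_i+r_j)·cross = 7·-31.5000 = -220.5000
Σcross = 535.2500 → A = |Σcross|/2 = 267.6250 mm²
Σ(r_i+r_j)·cross = 14928.6250 → first moment M = |Σ|/6 = 2488.1042
R_c = M/A = 2488.1042/267.6250 = 9.2970 mm
θ = 65° = 1.134464 rad
V = θ·R_c·A = 1.134464·9.2970·267.6250 = 2822.665 mm³

Volume = 2822.665 mm³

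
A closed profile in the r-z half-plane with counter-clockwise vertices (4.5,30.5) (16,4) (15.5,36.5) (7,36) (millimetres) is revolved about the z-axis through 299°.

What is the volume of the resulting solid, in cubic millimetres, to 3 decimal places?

Profile (r,z), 4 vertices: (4.5,30.5) (16,4) (15.5,36.5) (7,36)
edge 0: (4.5,30.5)→(16,4)  cross = 4.5·4 − 16·30.5 = -470.0000; (r_i+r_j)·cross = 20.5·-470.0000 = -9635.0000
edge 1: (16,4)→(15.5,36.5)  cross = 16·36.5 − 15.5·4 = 522.0000; (r_i+r_j)·cross = 31.5·522.0000 = 16443.0000
edge 2: (15.5,36.5)→(7,36)  cross = 15.5·36 − 7·36.5 = 302.5000; (r_i+r_j)·cross = 22.5·302.5000 = 6806.2500
edge 3: (7,36)→(4.5,30.5)  cross = 7·30.5 − 4.5·36 = 51.5000; (r_i+r_j)·cross = 11.5·51.5000 = 592.2500
Σcross = 406.0000 → A = |Σcross|/2 = 203.0000 mm²
Σ(r_i+r_j)·cross = 14206.5000 → first moment M = |Σ|/6 = 2367.7500
R_c = M/A = 2367.7500/203.0000 = 11.6638 mm
θ = 299° = 5.218534 rad
V = θ·R_c·A = 5.218534·11.6638·203.0000 = 12356.185 mm³

Volume = 12356.185 mm³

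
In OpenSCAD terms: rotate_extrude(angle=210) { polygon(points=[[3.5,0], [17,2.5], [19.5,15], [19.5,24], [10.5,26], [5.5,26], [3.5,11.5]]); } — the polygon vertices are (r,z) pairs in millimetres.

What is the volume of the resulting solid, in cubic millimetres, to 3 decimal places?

Profile (r,z), 7 vertices: (3.5,0) (17,2.5) (19.5,15) (19.5,24) (10.5,26) (5.5,26) (3.5,11.5)
edge 0: (3.5,0)→(17,2.5)  cross = 3.5·2.5 − 17·0 = 8.7500; (r_i+r_j)·cross = 20.5·8.7500 = 179.3750
edge 1: (17,2.5)→(19.5,15)  cross = 17·15 − 19.5·2.5 = 206.2500; (r_i+r_j)·cross = 36.5·206.2500 = 7528.1250
edge 2: (19.5,15)→(19.5,24)  cross = 19.5·24 − 19.5·15 = 175.5000; (r_i+r_j)·cross = 39·175.5000 = 6844.5000
edge 3: (19.5,24)→(10.5,26)  cross = 19.5·26 − 10.5·24 = 255.0000; (r_i+r_j)·cross = 30·255.0000 = 7650.0000
edge 4: (10.5,26)→(5.5,26)  cross = 10.5·26 − 5.5·26 = 130.0000; (r_i+r_j)·cross = 16·130.0000 = 2080.0000
edge 5: (5.5,26)→(3.5,11.5)  cross = 5.5·11.5 − 3.5·26 = -27.7500; (r_i+r_j)·cross = 9·-27.7500 = -249.7500
edge 6: (3.5,11.5)→(3.5,0)  cross = 3.5·0 − 3.5·11.5 = -40.2500; (r_i+r_j)·cross = 7·-40.2500 = -281.7500
Σcross = 707.5000 → A = |Σcross|/2 = 353.7500 mm²
Σ(r_i+r_j)·cross = 23750.5000 → first moment M = |Σ|/6 = 3958.4167
R_c = M/A = 3958.4167/353.7500 = 11.1899 mm
θ = 210° = 3.665191 rad
V = θ·R_c·A = 3.665191·11.1899·353.7500 = 14508.355 mm³

Volume = 14508.355 mm³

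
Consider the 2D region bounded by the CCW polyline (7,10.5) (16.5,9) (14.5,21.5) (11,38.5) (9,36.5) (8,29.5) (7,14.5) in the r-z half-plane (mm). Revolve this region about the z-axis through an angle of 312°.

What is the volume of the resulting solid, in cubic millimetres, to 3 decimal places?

Profile (r,z), 7 vertices: (7,10.5) (16.5,9) (14.5,21.5) (11,38.5) (9,36.5) (8,29.5) (7,14.5)
edge 0: (7,10.5)→(16.5,9)  cross = 7·9 − 16.5·10.5 = -110.2500; (r_i+r_j)·cross = 23.5·-110.2500 = -2590.8750
edge 1: (16.5,9)→(14.5,21.5)  cross = 16.5·21.5 − 14.5·9 = 224.2500; (r_i+r_j)·cross = 31·224.2500 = 6951.7500
edge 2: (14.5,21.5)→(11,38.5)  cross = 14.5·38.5 − 11·21.5 = 321.7500; (r_i+r_j)·cross = 25.5·321.7500 = 8204.6250
edge 3: (11,38.5)→(9,36.5)  cross = 11·36.5 − 9·38.5 = 55.0000; (r_i+r_j)·cross = 20·55.0000 = 1100.0000
edge 4: (9,36.5)→(8,29.5)  cross = 9·29.5 − 8·36.5 = -26.5000; (r_i+r_j)·cross = 17·-26.5000 = -450.5000
edge 5: (8,29.5)→(7,14.5)  cross = 8·14.5 − 7·29.5 = -90.5000; (r_i+r_j)·cross = 15·-90.5000 = -1357.5000
edge 6: (7,14.5)→(7,10.5)  cross = 7·10.5 − 7·14.5 = -28.0000; (r_i+r_j)·cross = 14·-28.0000 = -392.0000
Σcross = 345.7500 → A = |Σcross|/2 = 172.8750 mm²
Σ(r_i+r_j)·cross = 11465.5000 → first moment M = |Σ|/6 = 1910.9167
R_c = M/A = 1910.9167/172.8750 = 11.0537 mm
θ = 312° = 5.445427 rad
V = θ·R_c·A = 5.445427·11.0537·172.8750 = 10405.758 mm³

Volume = 10405.758 mm³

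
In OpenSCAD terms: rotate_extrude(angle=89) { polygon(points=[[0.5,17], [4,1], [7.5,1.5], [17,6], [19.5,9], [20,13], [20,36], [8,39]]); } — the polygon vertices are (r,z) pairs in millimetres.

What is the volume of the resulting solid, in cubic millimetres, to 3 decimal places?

Profile (r,z), 8 vertices: (0.5,17) (4,1) (7.5,1.5) (17,6) (19.5,9) (20,13) (20,36) (8,39)
edge 0: (0.5,17)→(4,1)  cross = 0.5·1 − 4·17 = -67.5000; (r_i+r_j)·cross = 4.5·-67.5000 = -303.7500
edge 1: (4,1)→(7.5,1.5)  cross = 4·1.5 − 7.5·1 = -1.5000; (r_i+r_j)·cross = 11.5·-1.5000 = -17.2500
edge 2: (7.5,1.5)→(17,6)  cross = 7.5·6 − 17·1.5 = 19.5000; (r_i+r_j)·cross = 24.5·19.5000 = 477.7500
edge 3: (17,6)→(19.5,9)  cross = 17·9 − 19.5·6 = 36.0000; (r_i+r_j)·cross = 36.5·36.0000 = 1314.0000
edge 4: (19.5,9)→(20,13)  cross = 19.5·13 − 20·9 = 73.5000; (r_i+r_j)·cross = 39.5·73.5000 = 2903.2500
edge 5: (20,13)→(20,36)  cross = 20·36 − 20·13 = 460.0000; (r_i+r_j)·cross = 40·460.0000 = 18400.0000
edge 6: (20,36)→(8,39)  cross = 20·39 − 8·36 = 492.0000; (r_i+r_j)·cross = 28·492.0000 = 13776.0000
edge 7: (8,39)→(0.5,17)  cross = 8·17 − 0.5·39 = 116.5000; (r_i+r_j)·cross = 8.5·116.5000 = 990.2500
Σcross = 1128.5000 → A = |Σcross|/2 = 564.2500 mm²
Σ(r_i+r_j)·cross = 37540.2500 → first moment M = |Σ|/6 = 6256.7083
R_c = M/A = 6256.7083/564.2500 = 11.0885 mm
θ = 89° = 1.553343 rad
V = θ·R_c·A = 1.553343·11.0885·564.2500 = 9718.814 mm³

Volume = 9718.814 mm³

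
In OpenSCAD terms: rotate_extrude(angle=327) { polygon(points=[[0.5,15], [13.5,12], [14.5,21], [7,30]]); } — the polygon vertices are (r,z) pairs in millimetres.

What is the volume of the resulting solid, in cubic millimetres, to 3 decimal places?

Profile (r,z), 4 vertices: (0.5,15) (13.5,12) (14.5,21) (7,30)
edge 0: (0.5,15)→(13.5,12)  cross = 0.5·12 − 13.5·15 = -196.5000; (r_i+r_j)·cross = 14·-196.5000 = -2751.0000
edge 1: (13.5,12)→(14.5,21)  cross = 13.5·21 − 14.5·12 = 109.5000; (r_i+r_j)·cross = 28·109.5000 = 3066.0000
edge 2: (14.5,21)→(7,30)  cross = 14.5·30 − 7·21 = 288.0000; (r_i+r_j)·cross = 21.5·288.0000 = 6192.0000
edge 3: (7,30)→(0.5,15)  cross = 7·15 − 0.5·30 = 90.0000; (r_i+r_j)·cross = 7.5·90.0000 = 675.0000
Σcross = 291.0000 → A = |Σcross|/2 = 145.5000 mm²
Σ(r_i+r_j)·cross = 7182.0000 → first moment M = |Σ|/6 = 1197.0000
R_c = M/A = 1197.0000/145.5000 = 8.2268 mm
θ = 327° = 5.707227 rad
V = θ·R_c·A = 5.707227·8.2268·145.5000 = 6831.550 mm³

Volume = 6831.550 mm³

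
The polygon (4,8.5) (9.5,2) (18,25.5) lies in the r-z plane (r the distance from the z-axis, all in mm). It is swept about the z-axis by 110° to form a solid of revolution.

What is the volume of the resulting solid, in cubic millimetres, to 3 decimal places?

Volume = 1859.627 mm³

Profile (r,z), 3 vertices: (4,8.5) (9.5,2) (18,25.5)
edge 0: (4,8.5)→(9.5,2)  cross = 4·2 − 9.5·8.5 = -72.7500; (r_i+r_j)·cross = 13.5·-72.7500 = -982.1250
edge 1: (9.5,2)→(18,25.5)  cross = 9.5·25.5 − 18·2 = 206.2500; (r_i+r_j)·cross = 27.5·206.2500 = 5671.8750
edge 2: (18,25.5)→(4,8.5)  cross = 18·8.5 − 4·25.5 = 51.0000; (r_i+r_j)·cross = 22·51.0000 = 1122.0000
Σcross = 184.5000 → A = |Σcross|/2 = 92.2500 mm²
Σ(r_i+r_j)·cross = 5811.7500 → first moment M = |Σ|/6 = 968.6250
R_c = M/A = 968.6250/92.2500 = 10.5000 mm
θ = 110° = 1.919862 rad
V = θ·R_c·A = 1.919862·10.5000·92.2500 = 1859.627 mm³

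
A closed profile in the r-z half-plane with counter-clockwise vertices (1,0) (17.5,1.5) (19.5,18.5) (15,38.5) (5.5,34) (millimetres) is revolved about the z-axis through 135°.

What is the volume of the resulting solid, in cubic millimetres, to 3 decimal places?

Profile (r,z), 5 vertices: (1,0) (17.5,1.5) (19.5,18.5) (15,38.5) (5.5,34)
edge 0: (1,0)→(17.5,1.5)  cross = 1·1.5 − 17.5·0 = 1.5000; (r_i+r_j)·cross = 18.5·1.5000 = 27.7500
edge 1: (17.5,1.5)→(19.5,18.5)  cross = 17.5·18.5 − 19.5·1.5 = 294.5000; (r_i+r_j)·cross = 37·294.5000 = 10896.5000
edge 2: (19.5,18.5)→(15,38.5)  cross = 19.5·38.5 − 15·18.5 = 473.2500; (r_i+r_j)·cross = 34.5·473.2500 = 16327.1250
edge 3: (15,38.5)→(5.5,34)  cross = 15·34 − 5.5·38.5 = 298.2500; (r_i+r_j)·cross = 20.5·298.2500 = 6114.1250
edge 4: (5.5,34)→(1,0)  cross = 5.5·0 − 1·34 = -34.0000; (r_i+r_j)·cross = 6.5·-34.0000 = -221.0000
Σcross = 1033.5000 → A = |Σcross|/2 = 516.7500 mm²
Σ(r_i+r_j)·cross = 33144.5000 → first moment M = |Σ|/6 = 5524.0833
R_c = M/A = 5524.0833/516.7500 = 10.6900 mm
θ = 135° = 2.356194 rad
V = θ·R_c·A = 2.356194·10.6900·516.7500 = 13015.815 mm³

Volume = 13015.815 mm³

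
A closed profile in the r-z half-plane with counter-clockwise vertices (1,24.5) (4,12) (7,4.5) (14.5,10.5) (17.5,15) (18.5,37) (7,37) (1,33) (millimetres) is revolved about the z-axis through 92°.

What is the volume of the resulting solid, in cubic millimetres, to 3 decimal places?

Volume = 6906.295 mm³

Profile (r,z), 8 vertices: (1,24.5) (4,12) (7,4.5) (14.5,10.5) (17.5,15) (18.5,37) (7,37) (1,33)
edge 0: (1,24.5)→(4,12)  cross = 1·12 − 4·24.5 = -86.0000; (r_i+r_j)·cross = 5·-86.0000 = -430.0000
edge 1: (4,12)→(7,4.5)  cross = 4·4.5 − 7·12 = -66.0000; (r_i+r_j)·cross = 11·-66.0000 = -726.0000
edge 2: (7,4.5)→(14.5,10.5)  cross = 7·10.5 − 14.5·4.5 = 8.2500; (r_i+r_j)·cross = 21.5·8.2500 = 177.3750
edge 3: (14.5,10.5)→(17.5,15)  cross = 14.5·15 − 17.5·10.5 = 33.7500; (r_i+r_j)·cross = 32·33.7500 = 1080.0000
edge 4: (17.5,15)→(18.5,37)  cross = 17.5·37 − 18.5·15 = 370.0000; (r_i+r_j)·cross = 36·370.0000 = 13320.0000
edge 5: (18.5,37)→(7,37)  cross = 18.5·37 − 7·37 = 425.5000; (r_i+r_j)·cross = 25.5·425.5000 = 10850.2500
edge 6: (7,37)→(1,33)  cross = 7·33 − 1·37 = 194.0000; (r_i+r_j)·cross = 8·194.0000 = 1552.0000
edge 7: (1,33)→(1,24.5)  cross = 1·24.5 − 1·33 = -8.5000; (r_i+r_j)·cross = 2·-8.5000 = -17.0000
Σcross = 871.0000 → A = |Σcross|/2 = 435.5000 mm²
Σ(r_i+r_j)·cross = 25806.6250 → first moment M = |Σ|/6 = 4301.1042
R_c = M/A = 4301.1042/435.5000 = 9.8762 mm
θ = 92° = 1.605703 rad
V = θ·R_c·A = 1.605703·9.8762·435.5000 = 6906.295 mm³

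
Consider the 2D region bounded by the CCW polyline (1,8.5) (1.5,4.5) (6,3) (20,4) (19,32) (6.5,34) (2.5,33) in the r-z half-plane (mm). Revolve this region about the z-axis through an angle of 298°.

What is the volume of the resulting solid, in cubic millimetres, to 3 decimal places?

Profile (r,z), 7 vertices: (1,8.5) (1.5,4.5) (6,3) (20,4) (19,32) (6.5,34) (2.5,33)
edge 0: (1,8.5)→(1.5,4.5)  cross = 1·4.5 − 1.5·8.5 = -8.2500; (r_i+r_j)·cross = 2.5·-8.2500 = -20.6250
edge 1: (1.5,4.5)→(6,3)  cross = 1.5·3 − 6·4.5 = -22.5000; (r_i+r_j)·cross = 7.5·-22.5000 = -168.7500
edge 2: (6,3)→(20,4)  cross = 6·4 − 20·3 = -36.0000; (r_i+r_j)·cross = 26·-36.0000 = -936.0000
edge 3: (20,4)→(19,32)  cross = 20·32 − 19·4 = 564.0000; (r_i+r_j)·cross = 39·564.0000 = 21996.0000
edge 4: (19,32)→(6.5,34)  cross = 19·34 − 6.5·32 = 438.0000; (r_i+r_j)·cross = 25.5·438.0000 = 11169.0000
edge 5: (6.5,34)→(2.5,33)  cross = 6.5·33 − 2.5·34 = 129.5000; (r_i+r_j)·cross = 9·129.5000 = 1165.5000
edge 6: (2.5,33)→(1,8.5)  cross = 2.5·8.5 − 1·33 = -11.7500; (r_i+r_j)·cross = 3.5·-11.7500 = -41.1250
Σcross = 1053.0000 → A = |Σcross|/2 = 526.5000 mm²
Σ(r_i+r_j)·cross = 33164.0000 → first moment M = |Σ|/6 = 5527.3333
R_c = M/A = 5527.3333/526.5000 = 10.4983 mm
θ = 298° = 5.201081 rad
V = θ·R_c·A = 5.201081·10.4983·526.5000 = 28748.109 mm³

Volume = 28748.109 mm³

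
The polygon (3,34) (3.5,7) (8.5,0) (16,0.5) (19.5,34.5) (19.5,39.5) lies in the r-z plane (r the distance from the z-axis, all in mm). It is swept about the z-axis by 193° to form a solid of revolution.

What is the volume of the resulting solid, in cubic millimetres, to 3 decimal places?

Volume = 19119.945 mm³

Profile (r,z), 6 vertices: (3,34) (3.5,7) (8.5,0) (16,0.5) (19.5,34.5) (19.5,39.5)
edge 0: (3,34)→(3.5,7)  cross = 3·7 − 3.5·34 = -98.0000; (r_i+r_j)·cross = 6.5·-98.0000 = -637.0000
edge 1: (3.5,7)→(8.5,0)  cross = 3.5·0 − 8.5·7 = -59.5000; (r_i+r_j)·cross = 12·-59.5000 = -714.0000
edge 2: (8.5,0)→(16,0.5)  cross = 8.5·0.5 − 16·0 = 4.2500; (r_i+r_j)·cross = 24.5·4.2500 = 104.1250
edge 3: (16,0.5)→(19.5,34.5)  cross = 16·34.5 − 19.5·0.5 = 542.2500; (r_i+r_j)·cross = 35.5·542.2500 = 19249.8750
edge 4: (19.5,34.5)→(19.5,39.5)  cross = 19.5·39.5 − 19.5·34.5 = 97.5000; (r_i+r_j)·cross = 39·97.5000 = 3802.5000
edge 5: (19.5,39.5)→(3,34)  cross = 19.5·34 − 3·39.5 = 544.5000; (r_i+r_j)·cross = 22.5·544.5000 = 12251.2500
Σcross = 1031.0000 → A = |Σcross|/2 = 515.5000 mm²
Σ(r_i+r_j)·cross = 34056.7500 → first moment M = |Σ|/6 = 5676.1250
R_c = M/A = 5676.1250/515.5000 = 11.0109 mm
θ = 193° = 3.368485 rad
V = θ·R_c·A = 3.368485·11.0109·515.5000 = 19119.945 mm³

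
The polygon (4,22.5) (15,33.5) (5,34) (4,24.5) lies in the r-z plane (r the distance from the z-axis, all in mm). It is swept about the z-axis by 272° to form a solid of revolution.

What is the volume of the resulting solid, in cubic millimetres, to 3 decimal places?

Profile (r,z), 4 vertices: (4,22.5) (15,33.5) (5,34) (4,24.5)
edge 0: (4,22.5)→(15,33.5)  cross = 4·33.5 − 15·22.5 = -203.5000; (r_i+r_j)·cross = 19·-203.5000 = -3866.5000
edge 1: (15,33.5)→(5,34)  cross = 15·34 − 5·33.5 = 342.5000; (r_i+r_j)·cross = 20·342.5000 = 6850.0000
edge 2: (5,34)→(4,24.5)  cross = 5·24.5 − 4·34 = -13.5000; (r_i+r_j)·cross = 9·-13.5000 = -121.5000
edge 3: (4,24.5)→(4,22.5)  cross = 4·22.5 − 4·24.5 = -8.0000; (r_i+r_j)·cross = 8·-8.0000 = -64.0000
Σcross = 117.5000 → A = |Σcross|/2 = 58.7500 mm²
Σ(r_i+r_j)·cross = 2798.0000 → first moment M = |Σ|/6 = 466.3333
R_c = M/A = 466.3333/58.7500 = 7.9376 mm
θ = 272° = 4.747296 rad
V = θ·R_c·A = 4.747296·7.9376·58.7500 = 2213.822 mm³

Volume = 2213.822 mm³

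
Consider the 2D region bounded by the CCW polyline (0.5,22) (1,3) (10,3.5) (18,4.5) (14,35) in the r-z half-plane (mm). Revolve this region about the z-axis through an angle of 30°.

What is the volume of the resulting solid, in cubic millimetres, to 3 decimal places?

Volume = 1878.847 mm³

Profile (r,z), 5 vertices: (0.5,22) (1,3) (10,3.5) (18,4.5) (14,35)
edge 0: (0.5,22)→(1,3)  cross = 0.5·3 − 1·22 = -20.5000; (r_i+r_j)·cross = 1.5·-20.5000 = -30.7500
edge 1: (1,3)→(10,3.5)  cross = 1·3.5 − 10·3 = -26.5000; (r_i+r_j)·cross = 11·-26.5000 = -291.5000
edge 2: (10,3.5)→(18,4.5)  cross = 10·4.5 − 18·3.5 = -18.0000; (r_i+r_j)·cross = 28·-18.0000 = -504.0000
edge 3: (18,4.5)→(14,35)  cross = 18·35 − 14·4.5 = 567.0000; (r_i+r_j)·cross = 32·567.0000 = 18144.0000
edge 4: (14,35)→(0.5,22)  cross = 14·22 − 0.5·35 = 290.5000; (r_i+r_j)·cross = 14.5·290.5000 = 4212.2500
Σcross = 792.5000 → A = |Σcross|/2 = 396.2500 mm²
Σ(r_i+r_j)·cross = 21530.0000 → first moment M = |Σ|/6 = 3588.3333
R_c = M/A = 3588.3333/396.2500 = 9.0557 mm
θ = 30° = 0.523599 rad
V = θ·R_c·A = 0.523599·9.0557·396.2500 = 1878.847 mm³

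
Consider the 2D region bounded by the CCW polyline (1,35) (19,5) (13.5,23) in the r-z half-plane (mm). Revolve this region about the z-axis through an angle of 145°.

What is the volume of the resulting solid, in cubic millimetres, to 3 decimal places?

Profile (r,z), 3 vertices: (1,35) (19,5) (13.5,23)
edge 0: (1,35)→(19,5)  cross = 1·5 − 19·35 = -660.0000; (r_i+r_j)·cross = 20·-660.0000 = -13200.0000
edge 1: (19,5)→(13.5,23)  cross = 19·23 − 13.5·5 = 369.5000; (r_i+r_j)·cross = 32.5·369.5000 = 12008.7500
edge 2: (13.5,23)→(1,35)  cross = 13.5·35 − 1·23 = 449.5000; (r_i+r_j)·cross = 14.5·449.5000 = 6517.7500
Σcross = 159.0000 → A = |Σcross|/2 = 79.5000 mm²
Σ(r_i+r_j)·cross = 5326.5000 → first moment M = |Σ|/6 = 887.7500
R_c = M/A = 887.7500/79.5000 = 11.1667 mm
θ = 145° = 2.530727 rad
V = θ·R_c·A = 2.530727·11.1667·79.5000 = 2246.653 mm³

Volume = 2246.653 mm³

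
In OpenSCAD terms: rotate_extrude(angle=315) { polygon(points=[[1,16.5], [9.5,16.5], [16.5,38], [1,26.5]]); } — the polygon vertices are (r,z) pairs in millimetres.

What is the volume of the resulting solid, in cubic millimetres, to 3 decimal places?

Volume = 7148.727 mm³

Profile (r,z), 4 vertices: (1,16.5) (9.5,16.5) (16.5,38) (1,26.5)
edge 0: (1,16.5)→(9.5,16.5)  cross = 1·16.5 − 9.5·16.5 = -140.2500; (r_i+r_j)·cross = 10.5·-140.2500 = -1472.6250
edge 1: (9.5,16.5)→(16.5,38)  cross = 9.5·38 − 16.5·16.5 = 88.7500; (r_i+r_j)·cross = 26·88.7500 = 2307.5000
edge 2: (16.5,38)→(1,26.5)  cross = 16.5·26.5 − 1·38 = 399.2500; (r_i+r_j)·cross = 17.5·399.2500 = 6986.8750
edge 3: (1,26.5)→(1,16.5)  cross = 1·16.5 − 1·26.5 = -10.0000; (r_i+r_j)·cross = 2·-10.0000 = -20.0000
Σcross = 337.7500 → A = |Σcross|/2 = 168.8750 mm²
Σ(r_i+r_j)·cross = 7801.7500 → first moment M = |Σ|/6 = 1300.2917
R_c = M/A = 1300.2917/168.8750 = 7.6997 mm
θ = 315° = 5.497787 rad
V = θ·R_c·A = 5.497787·7.6997·168.8750 = 7148.727 mm³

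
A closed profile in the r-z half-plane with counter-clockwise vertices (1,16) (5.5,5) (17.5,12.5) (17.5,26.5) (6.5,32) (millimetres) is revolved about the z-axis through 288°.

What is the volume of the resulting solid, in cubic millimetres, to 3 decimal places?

Profile (r,z), 5 vertices: (1,16) (5.5,5) (17.5,12.5) (17.5,26.5) (6.5,32)
edge 0: (1,16)→(5.5,5)  cross = 1·5 − 5.5·16 = -83.0000; (r_i+r_j)·cross = 6.5·-83.0000 = -539.5000
edge 1: (5.5,5)→(17.5,12.5)  cross = 5.5·12.5 − 17.5·5 = -18.7500; (r_i+r_j)·cross = 23·-18.7500 = -431.2500
edge 2: (17.5,12.5)→(17.5,26.5)  cross = 17.5·26.5 − 17.5·12.5 = 245.0000; (r_i+r_j)·cross = 35·245.0000 = 8575.0000
edge 3: (17.5,26.5)→(6.5,32)  cross = 17.5·32 − 6.5·26.5 = 387.7500; (r_i+r_j)·cross = 24·387.7500 = 9306.0000
edge 4: (6.5,32)→(1,16)  cross = 6.5·16 − 1·32 = 72.0000; (r_i+r_j)·cross = 7.5·72.0000 = 540.0000
Σcross = 603.0000 → A = |Σcross|/2 = 301.5000 mm²
Σ(r_i+r_j)·cross = 17450.2500 → first moment M = |Σ|/6 = 2908.3750
R_c = M/A = 2908.3750/301.5000 = 9.6464 mm
θ = 288° = 5.026548 rad
V = θ·R_c·A = 5.026548·9.6464·301.5000 = 14619.087 mm³

Volume = 14619.087 mm³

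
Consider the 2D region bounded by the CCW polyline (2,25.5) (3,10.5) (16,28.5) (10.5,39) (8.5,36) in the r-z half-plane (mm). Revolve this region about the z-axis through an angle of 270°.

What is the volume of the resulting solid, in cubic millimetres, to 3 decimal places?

Profile (r,z), 5 vertices: (2,25.5) (3,10.5) (16,28.5) (10.5,39) (8.5,36)
edge 0: (2,25.5)→(3,10.5)  cross = 2·10.5 − 3·25.5 = -55.5000; (r_i+r_j)·cross = 5·-55.5000 = -277.5000
edge 1: (3,10.5)→(16,28.5)  cross = 3·28.5 − 16·10.5 = -82.5000; (r_i+r_j)·cross = 19·-82.5000 = -1567.5000
edge 2: (16,28.5)→(10.5,39)  cross = 16·39 − 10.5·28.5 = 324.7500; (r_i+r_j)·cross = 26.5·324.7500 = 8605.8750
edge 3: (10.5,39)→(8.5,36)  cross = 10.5·36 − 8.5·39 = 46.5000; (r_i+r_j)·cross = 19·46.5000 = 883.5000
edge 4: (8.5,36)→(2,25.5)  cross = 8.5·25.5 − 2·36 = 144.7500; (r_i+r_j)·cross = 10.5·144.7500 = 1519.8750
Σcross = 378.0000 → A = |Σcross|/2 = 189.0000 mm²
Σ(r_i+r_j)·cross = 9164.2500 → first moment M = |Σ|/6 = 1527.3750
R_c = M/A = 1527.3750/189.0000 = 8.0813 mm
θ = 270° = 4.712389 rad
V = θ·R_c·A = 4.712389·8.0813·189.0000 = 7197.585 mm³

Volume = 7197.585 mm³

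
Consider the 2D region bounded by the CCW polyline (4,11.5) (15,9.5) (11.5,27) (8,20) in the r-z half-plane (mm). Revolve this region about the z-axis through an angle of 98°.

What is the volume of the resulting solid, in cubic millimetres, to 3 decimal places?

Volume = 1624.581 mm³

Profile (r,z), 4 vertices: (4,11.5) (15,9.5) (11.5,27) (8,20)
edge 0: (4,11.5)→(15,9.5)  cross = 4·9.5 − 15·11.5 = -134.5000; (r_i+r_j)·cross = 19·-134.5000 = -2555.5000
edge 1: (15,9.5)→(11.5,27)  cross = 15·27 − 11.5·9.5 = 295.7500; (r_i+r_j)·cross = 26.5·295.7500 = 7837.3750
edge 2: (11.5,27)→(8,20)  cross = 11.5·20 − 8·27 = 14.0000; (r_i+r_j)·cross = 19.5·14.0000 = 273.0000
edge 3: (8,20)→(4,11.5)  cross = 8·11.5 − 4·20 = 12.0000; (r_i+r_j)·cross = 12·12.0000 = 144.0000
Σcross = 187.2500 → A = |Σcross|/2 = 93.6250 mm²
Σ(r_i+r_j)·cross = 5698.8750 → first moment M = |Σ|/6 = 949.8125
R_c = M/A = 949.8125/93.6250 = 10.1449 mm
θ = 98° = 1.710423 rad
V = θ·R_c·A = 1.710423·10.1449·93.6250 = 1624.581 mm³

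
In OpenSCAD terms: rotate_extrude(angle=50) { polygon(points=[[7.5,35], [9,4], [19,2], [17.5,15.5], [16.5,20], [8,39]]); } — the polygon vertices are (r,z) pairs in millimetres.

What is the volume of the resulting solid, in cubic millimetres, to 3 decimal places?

Profile (r,z), 6 vertices: (7.5,35) (9,4) (19,2) (17.5,15.5) (16.5,20) (8,39)
edge 0: (7.5,35)→(9,4)  cross = 7.5·4 − 9·35 = -285.0000; (r_i+r_j)·cross = 16.5·-285.0000 = -4702.5000
edge 1: (9,4)→(19,2)  cross = 9·2 − 19·4 = -58.0000; (r_i+r_j)·cross = 28·-58.0000 = -1624.0000
edge 2: (19,2)→(17.5,15.5)  cross = 19·15.5 − 17.5·2 = 259.5000; (r_i+r_j)·cross = 36.5·259.5000 = 9471.7500
edge 3: (17.5,15.5)→(16.5,20)  cross = 17.5·20 − 16.5·15.5 = 94.2500; (r_i+r_j)·cross = 34·94.2500 = 3204.5000
edge 4: (16.5,20)→(8,39)  cross = 16.5·39 − 8·20 = 483.5000; (r_i+r_j)·cross = 24.5·483.5000 = 11845.7500
edge 5: (8,39)→(7.5,35)  cross = 8·35 − 7.5·39 = -12.5000; (r_i+r_j)·cross = 15.5·-12.5000 = -193.7500
Σcross = 481.7500 → A = |Σcross|/2 = 240.8750 mm²
Σ(r_i+r_j)·cross = 18001.7500 → first moment M = |Σ|/6 = 3000.2917
R_c = M/A = 3000.2917/240.8750 = 12.4558 mm
θ = 50° = 0.872665 rad
V = θ·R_c·A = 0.872665·12.4558·240.8750 = 2618.248 mm³

Volume = 2618.248 mm³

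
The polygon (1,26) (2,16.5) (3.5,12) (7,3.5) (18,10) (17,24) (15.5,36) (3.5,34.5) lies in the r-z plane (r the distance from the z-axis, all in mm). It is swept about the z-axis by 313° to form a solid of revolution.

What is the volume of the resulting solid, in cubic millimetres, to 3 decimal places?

Volume = 21960.780 mm³

Profile (r,z), 8 vertices: (1,26) (2,16.5) (3.5,12) (7,3.5) (18,10) (17,24) (15.5,36) (3.5,34.5)
edge 0: (1,26)→(2,16.5)  cross = 1·16.5 − 2·26 = -35.5000; (r_i+r_j)·cross = 3·-35.5000 = -106.5000
edge 1: (2,16.5)→(3.5,12)  cross = 2·12 − 3.5·16.5 = -33.7500; (r_i+r_j)·cross = 5.5·-33.7500 = -185.6250
edge 2: (3.5,12)→(7,3.5)  cross = 3.5·3.5 − 7·12 = -71.7500; (r_i+r_j)·cross = 10.5·-71.7500 = -753.3750
edge 3: (7,3.5)→(18,10)  cross = 7·10 − 18·3.5 = 7.0000; (r_i+r_j)·cross = 25·7.0000 = 175.0000
edge 4: (18,10)→(17,24)  cross = 18·24 − 17·10 = 262.0000; (r_i+r_j)·cross = 35·262.0000 = 9170.0000
edge 5: (17,24)→(15.5,36)  cross = 17·36 − 15.5·24 = 240.0000; (r_i+r_j)·cross = 32.5·240.0000 = 7800.0000
edge 6: (15.5,36)→(3.5,34.5)  cross = 15.5·34.5 − 3.5·36 = 408.7500; (r_i+r_j)·cross = 19·408.7500 = 7766.2500
edge 7: (3.5,34.5)→(1,26)  cross = 3.5·26 − 1·34.5 = 56.5000; (r_i+r_j)·cross = 4.5·56.5000 = 254.2500
Σcross = 833.2500 → A = |Σcross|/2 = 416.6250 mm²
Σ(r_i+r_j)·cross = 24120.0000 → first moment M = |Σ|/6 = 4020.0000
R_c = M/A = 4020.0000/416.6250 = 9.6490 mm
θ = 313° = 5.462881 rad
V = θ·R_c·A = 5.462881·9.6490·416.6250 = 21960.780 mm³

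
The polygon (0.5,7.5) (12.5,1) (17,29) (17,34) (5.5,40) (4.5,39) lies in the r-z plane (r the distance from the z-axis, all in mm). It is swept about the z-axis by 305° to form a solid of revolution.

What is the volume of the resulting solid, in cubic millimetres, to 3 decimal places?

Profile (r,z), 6 vertices: (0.5,7.5) (12.5,1) (17,29) (17,34) (5.5,40) (4.5,39)
edge 0: (0.5,7.5)→(12.5,1)  cross = 0.5·1 − 12.5·7.5 = -93.2500; (r_i+r_j)·cross = 13·-93.2500 = -1212.2500
edge 1: (12.5,1)→(17,29)  cross = 12.5·29 − 17·1 = 345.5000; (r_i+r_j)·cross = 29.5·345.5000 = 10192.2500
edge 2: (17,29)→(17,34)  cross = 17·34 − 17·29 = 85.0000; (r_i+r_j)·cross = 34·85.0000 = 2890.0000
edge 3: (17,34)→(5.5,40)  cross = 17·40 − 5.5·34 = 493.0000; (r_i+r_j)·cross = 22.5·493.0000 = 11092.5000
edge 4: (5.5,40)→(4.5,39)  cross = 5.5·39 − 4.5·40 = 34.5000; (r_i+r_j)·cross = 10·34.5000 = 345.0000
edge 5: (4.5,39)→(0.5,7.5)  cross = 4.5·7.5 − 0.5·39 = 14.2500; (r_i+r_j)·cross = 5·14.2500 = 71.2500
Σcross = 879.0000 → A = |Σcross|/2 = 439.5000 mm²
Σ(r_i+r_j)·cross = 23378.7500 → first moment M = |Σ|/6 = 3896.4583
R_c = M/A = 3896.4583/439.5000 = 8.8657 mm
θ = 305° = 5.323254 rad
V = θ·R_c·A = 5.323254·8.8657·439.5000 = 20741.838 mm³

Volume = 20741.838 mm³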